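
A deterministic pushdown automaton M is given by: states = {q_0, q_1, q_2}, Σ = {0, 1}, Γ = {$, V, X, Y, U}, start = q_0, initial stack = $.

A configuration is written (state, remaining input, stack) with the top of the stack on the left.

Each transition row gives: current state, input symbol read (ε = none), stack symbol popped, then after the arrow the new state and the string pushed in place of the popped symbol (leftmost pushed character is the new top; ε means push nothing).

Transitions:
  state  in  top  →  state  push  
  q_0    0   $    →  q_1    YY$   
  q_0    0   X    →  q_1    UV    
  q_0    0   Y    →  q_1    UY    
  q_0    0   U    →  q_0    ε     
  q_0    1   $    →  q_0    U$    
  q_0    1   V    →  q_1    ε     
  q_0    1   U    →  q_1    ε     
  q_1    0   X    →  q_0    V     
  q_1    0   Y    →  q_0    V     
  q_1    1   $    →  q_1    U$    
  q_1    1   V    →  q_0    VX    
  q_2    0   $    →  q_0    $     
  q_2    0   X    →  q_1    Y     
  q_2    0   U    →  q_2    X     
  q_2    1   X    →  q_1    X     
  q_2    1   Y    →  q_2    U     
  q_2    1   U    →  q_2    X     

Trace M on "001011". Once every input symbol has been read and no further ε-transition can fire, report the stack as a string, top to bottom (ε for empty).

U$

(q_0, 001011, $)
  read 0, top $: go to q_1, push YY$ → (q_1, 01011, YY$)
  read 0, top Y: go to q_0, push V → (q_0, 1011, VY$)
  read 1, top V: go to q_1, push ε → (q_1, 011, Y$)
  read 0, top Y: go to q_0, push V → (q_0, 11, V$)
  read 1, top V: go to q_1, push ε → (q_1, 1, $)
  read 1, top $: go to q_1, push U$ → (q_1, ε, U$)
All input consumed in state q_1 with stack U$.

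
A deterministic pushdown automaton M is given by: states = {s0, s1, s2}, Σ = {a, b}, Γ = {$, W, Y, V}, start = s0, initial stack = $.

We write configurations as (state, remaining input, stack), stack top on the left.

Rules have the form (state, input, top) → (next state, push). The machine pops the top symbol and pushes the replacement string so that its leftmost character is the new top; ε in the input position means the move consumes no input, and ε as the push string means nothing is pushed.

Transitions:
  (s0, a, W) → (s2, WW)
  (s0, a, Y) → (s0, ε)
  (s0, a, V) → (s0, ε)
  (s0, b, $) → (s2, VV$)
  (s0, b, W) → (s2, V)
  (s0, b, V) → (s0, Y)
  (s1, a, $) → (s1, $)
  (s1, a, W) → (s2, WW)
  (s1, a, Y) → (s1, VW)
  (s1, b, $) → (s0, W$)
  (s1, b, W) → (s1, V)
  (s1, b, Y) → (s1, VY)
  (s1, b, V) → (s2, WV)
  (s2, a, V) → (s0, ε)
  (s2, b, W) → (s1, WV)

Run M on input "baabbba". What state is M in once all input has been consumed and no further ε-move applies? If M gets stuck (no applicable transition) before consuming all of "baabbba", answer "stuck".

stuck

(s0, baabbba, $)
  read b, top $: go to s2, push VV$ → (s2, aabbba, VV$)
  read a, top V: go to s0, push ε → (s0, abbba, V$)
  read a, top V: go to s0, push ε → (s0, bbba, $)
  read b, top $: go to s2, push VV$ → (s2, bba, VV$)
No transition for (s2, b, top V); M blocks with input bba remaining.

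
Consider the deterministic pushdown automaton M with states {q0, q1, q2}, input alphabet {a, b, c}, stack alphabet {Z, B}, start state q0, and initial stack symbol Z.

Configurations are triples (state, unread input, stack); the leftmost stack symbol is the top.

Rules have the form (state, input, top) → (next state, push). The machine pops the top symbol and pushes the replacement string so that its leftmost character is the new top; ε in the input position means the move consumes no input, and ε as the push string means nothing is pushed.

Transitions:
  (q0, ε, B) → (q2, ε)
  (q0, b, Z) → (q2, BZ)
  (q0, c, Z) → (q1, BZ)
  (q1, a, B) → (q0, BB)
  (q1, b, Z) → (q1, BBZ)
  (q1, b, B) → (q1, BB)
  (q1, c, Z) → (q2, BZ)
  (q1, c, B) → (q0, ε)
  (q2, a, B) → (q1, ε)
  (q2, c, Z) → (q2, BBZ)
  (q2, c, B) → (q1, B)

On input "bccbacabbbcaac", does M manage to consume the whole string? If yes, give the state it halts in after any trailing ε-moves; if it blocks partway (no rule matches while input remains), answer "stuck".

(q0, bccbacabbbcaac, Z) ⊢ (q2, ccbacabbbcaac, BZ) ⊢ (q1, cbacabbbcaac, BZ) ⊢ (q0, bacabbbcaac, Z) ⊢ (q2, acabbbcaac, BZ) ⊢ (q1, cabbbcaac, Z) ⊢ (q2, abbbcaac, BZ) ⊢ (q1, bbbcaac, Z) ⊢ (q1, bbcaac, BBZ) ⊢ (q1, bcaac, BBBZ) ⊢ (q1, caac, BBBBZ) ⊢ (q0, aac, BBBZ) ⊢ (q2, aac, BBZ) ⊢ (q1, ac, BZ) ⊢ (q0, c, BBZ) ⊢ (q2, c, BZ) ⊢ (q1, ε, BZ)
All input consumed; M is in state q1.

q1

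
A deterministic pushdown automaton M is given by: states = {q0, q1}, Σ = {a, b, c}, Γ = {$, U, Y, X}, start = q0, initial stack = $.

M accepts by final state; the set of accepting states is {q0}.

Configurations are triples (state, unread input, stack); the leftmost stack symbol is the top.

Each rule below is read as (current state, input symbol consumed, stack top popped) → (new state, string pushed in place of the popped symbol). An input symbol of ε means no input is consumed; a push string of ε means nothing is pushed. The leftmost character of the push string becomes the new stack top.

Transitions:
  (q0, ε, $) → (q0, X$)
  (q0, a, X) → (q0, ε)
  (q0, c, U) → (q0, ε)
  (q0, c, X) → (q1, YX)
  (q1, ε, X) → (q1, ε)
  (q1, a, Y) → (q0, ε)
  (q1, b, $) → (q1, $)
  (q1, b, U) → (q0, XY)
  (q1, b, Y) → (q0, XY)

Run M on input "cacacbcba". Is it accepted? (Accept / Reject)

(q0, cacacbcba, $)
  ε-move, top $: go to q0, push X$ → (q0, cacacbcba, X$)
  read c, top X: go to q1, push YX → (q1, acacbcba, YX$)
  read a, top Y: go to q0, push ε → (q0, cacbcba, X$)
  read c, top X: go to q1, push YX → (q1, acbcba, YX$)
  read a, top Y: go to q0, push ε → (q0, cbcba, X$)
  read c, top X: go to q1, push YX → (q1, bcba, YX$)
  read b, top Y: go to q0, push XY → (q0, cba, XYX$)
  read c, top X: go to q1, push YX → (q1, ba, YXYX$)
  read b, top Y: go to q0, push XY → (q0, a, XYXYX$)
  read a, top X: go to q0, push ε → (q0, ε, YXYX$)
All input consumed; state q0 ∈ F.

Accept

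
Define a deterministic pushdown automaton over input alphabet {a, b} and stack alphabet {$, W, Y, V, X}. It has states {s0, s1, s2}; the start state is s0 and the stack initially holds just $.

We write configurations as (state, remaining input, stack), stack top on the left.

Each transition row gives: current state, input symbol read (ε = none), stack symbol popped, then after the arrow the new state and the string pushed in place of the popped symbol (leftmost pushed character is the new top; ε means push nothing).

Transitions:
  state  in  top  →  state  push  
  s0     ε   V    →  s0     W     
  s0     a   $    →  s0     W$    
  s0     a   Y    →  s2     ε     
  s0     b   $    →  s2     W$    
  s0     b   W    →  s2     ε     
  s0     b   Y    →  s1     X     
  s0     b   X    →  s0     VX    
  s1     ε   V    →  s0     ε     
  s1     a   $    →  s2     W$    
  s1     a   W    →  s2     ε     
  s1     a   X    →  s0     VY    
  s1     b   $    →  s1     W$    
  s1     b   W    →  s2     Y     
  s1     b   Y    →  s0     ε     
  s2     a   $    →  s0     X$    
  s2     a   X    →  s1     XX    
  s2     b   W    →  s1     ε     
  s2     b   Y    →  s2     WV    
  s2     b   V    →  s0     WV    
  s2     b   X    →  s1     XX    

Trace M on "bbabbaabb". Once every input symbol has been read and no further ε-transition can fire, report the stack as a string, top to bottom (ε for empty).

X$

(s0, bbabbaabb, $) ⊢ (s2, babbaabb, W$) ⊢ (s1, abbaabb, $) ⊢ (s2, bbaabb, W$) ⊢ (s1, baabb, $) ⊢ (s1, aabb, W$) ⊢ (s2, abb, $) ⊢ (s0, bb, X$) ⊢ (s0, b, VX$) ⊢ (s0, b, WX$) ⊢ (s2, ε, X$)
All input consumed in state s2 with stack X$.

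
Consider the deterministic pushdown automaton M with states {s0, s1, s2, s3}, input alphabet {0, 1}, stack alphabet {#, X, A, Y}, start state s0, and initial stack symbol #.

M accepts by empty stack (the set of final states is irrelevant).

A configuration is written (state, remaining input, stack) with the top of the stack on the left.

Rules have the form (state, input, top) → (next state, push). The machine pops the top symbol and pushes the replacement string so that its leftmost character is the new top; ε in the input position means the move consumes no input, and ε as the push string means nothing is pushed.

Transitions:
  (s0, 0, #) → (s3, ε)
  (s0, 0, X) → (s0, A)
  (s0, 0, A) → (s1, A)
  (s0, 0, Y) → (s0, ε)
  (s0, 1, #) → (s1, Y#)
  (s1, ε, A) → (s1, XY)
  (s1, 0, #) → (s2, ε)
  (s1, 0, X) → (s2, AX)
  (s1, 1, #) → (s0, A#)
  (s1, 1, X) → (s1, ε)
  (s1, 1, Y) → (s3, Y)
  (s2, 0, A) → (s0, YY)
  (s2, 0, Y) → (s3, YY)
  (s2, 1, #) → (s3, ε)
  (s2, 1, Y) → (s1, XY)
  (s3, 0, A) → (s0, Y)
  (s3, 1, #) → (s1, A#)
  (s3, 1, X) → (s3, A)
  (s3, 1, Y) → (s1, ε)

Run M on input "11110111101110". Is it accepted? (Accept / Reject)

Accept

(s0, 11110111101110, #)
  read 1, top #: go to s1, push Y# → (s1, 1110111101110, Y#)
  read 1, top Y: go to s3, push Y → (s3, 110111101110, Y#)
  read 1, top Y: go to s1, push ε → (s1, 10111101110, #)
  read 1, top #: go to s0, push A# → (s0, 0111101110, A#)
  read 0, top A: go to s1, push A → (s1, 111101110, A#)
  ε-move, top A: go to s1, push XY → (s1, 111101110, XY#)
  read 1, top X: go to s1, push ε → (s1, 11101110, Y#)
  read 1, top Y: go to s3, push Y → (s3, 1101110, Y#)
  read 1, top Y: go to s1, push ε → (s1, 101110, #)
  read 1, top #: go to s0, push A# → (s0, 01110, A#)
  read 0, top A: go to s1, push A → (s1, 1110, A#)
  ε-move, top A: go to s1, push XY → (s1, 1110, XY#)
  read 1, top X: go to s1, push ε → (s1, 110, Y#)
  read 1, top Y: go to s3, push Y → (s3, 10, Y#)
  read 1, top Y: go to s1, push ε → (s1, 0, #)
  read 0, top #: go to s2, push ε → (s2, ε, ε)
All input consumed and the stack is empty.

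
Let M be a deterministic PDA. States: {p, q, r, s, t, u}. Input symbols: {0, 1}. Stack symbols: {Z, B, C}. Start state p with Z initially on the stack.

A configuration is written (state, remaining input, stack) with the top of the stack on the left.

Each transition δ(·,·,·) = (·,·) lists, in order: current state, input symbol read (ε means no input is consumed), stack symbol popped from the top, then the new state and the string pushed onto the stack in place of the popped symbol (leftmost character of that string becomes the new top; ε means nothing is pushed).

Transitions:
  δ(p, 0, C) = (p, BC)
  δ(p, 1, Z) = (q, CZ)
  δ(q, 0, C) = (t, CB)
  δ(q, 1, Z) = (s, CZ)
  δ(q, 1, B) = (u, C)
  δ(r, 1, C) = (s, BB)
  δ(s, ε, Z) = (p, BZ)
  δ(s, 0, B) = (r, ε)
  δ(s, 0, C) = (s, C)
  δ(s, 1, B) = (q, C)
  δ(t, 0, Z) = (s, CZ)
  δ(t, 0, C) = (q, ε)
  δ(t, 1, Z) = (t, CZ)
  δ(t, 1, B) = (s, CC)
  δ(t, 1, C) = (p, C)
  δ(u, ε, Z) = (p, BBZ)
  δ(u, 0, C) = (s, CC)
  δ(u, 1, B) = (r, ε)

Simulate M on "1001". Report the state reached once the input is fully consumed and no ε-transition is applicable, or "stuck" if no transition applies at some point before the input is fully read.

u

(p, 1001, Z) ⊢ (q, 001, CZ) ⊢ (t, 01, CBZ) ⊢ (q, 1, BZ) ⊢ (u, ε, CZ)
All input consumed; M is in state u.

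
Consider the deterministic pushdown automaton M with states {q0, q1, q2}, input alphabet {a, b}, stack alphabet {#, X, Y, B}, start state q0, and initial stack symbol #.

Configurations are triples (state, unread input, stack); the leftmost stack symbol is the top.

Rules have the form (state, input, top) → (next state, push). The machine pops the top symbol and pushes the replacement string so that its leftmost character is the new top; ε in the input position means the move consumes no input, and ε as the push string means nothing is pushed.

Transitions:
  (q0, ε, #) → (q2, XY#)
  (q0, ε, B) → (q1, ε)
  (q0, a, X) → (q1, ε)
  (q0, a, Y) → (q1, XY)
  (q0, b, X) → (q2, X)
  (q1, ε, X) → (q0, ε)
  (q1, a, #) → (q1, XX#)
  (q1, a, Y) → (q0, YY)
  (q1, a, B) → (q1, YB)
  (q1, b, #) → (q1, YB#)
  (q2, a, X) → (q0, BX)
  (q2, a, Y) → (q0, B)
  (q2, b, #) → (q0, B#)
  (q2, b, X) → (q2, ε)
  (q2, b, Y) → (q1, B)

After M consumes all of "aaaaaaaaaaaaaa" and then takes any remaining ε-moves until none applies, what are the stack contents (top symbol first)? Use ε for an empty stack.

Y#

(q0, aaaaaaaaaaaaaa, #)
  ε-move, top #: go to q2, push XY# → (q2, aaaaaaaaaaaaaa, XY#)
  read a, top X: go to q0, push BX → (q0, aaaaaaaaaaaaa, BXY#)
  ε-move, top B: go to q1, push ε → (q1, aaaaaaaaaaaaa, XY#)
  ε-move, top X: go to q0, push ε → (q0, aaaaaaaaaaaaa, Y#)
  read a, top Y: go to q1, push XY → (q1, aaaaaaaaaaaa, XY#)
  ε-move, top X: go to q0, push ε → (q0, aaaaaaaaaaaa, Y#)
  read a, top Y: go to q1, push XY → (q1, aaaaaaaaaaa, XY#)
  ε-move, top X: go to q0, push ε → (q0, aaaaaaaaaaa, Y#)
  read a, top Y: go to q1, push XY → (q1, aaaaaaaaaa, XY#)
  ε-move, top X: go to q0, push ε → (q0, aaaaaaaaaa, Y#)
  read a, top Y: go to q1, push XY → (q1, aaaaaaaaa, XY#)
  ε-move, top X: go to q0, push ε → (q0, aaaaaaaaa, Y#)
  read a, top Y: go to q1, push XY → (q1, aaaaaaaa, XY#)
  ε-move, top X: go to q0, push ε → (q0, aaaaaaaa, Y#)
  read a, top Y: go to q1, push XY → (q1, aaaaaaa, XY#)
  ε-move, top X: go to q0, push ε → (q0, aaaaaaa, Y#)
  read a, top Y: go to q1, push XY → (q1, aaaaaa, XY#)
  ε-move, top X: go to q0, push ε → (q0, aaaaaa, Y#)
  read a, top Y: go to q1, push XY → (q1, aaaaa, XY#)
  ε-move, top X: go to q0, push ε → (q0, aaaaa, Y#)
  read a, top Y: go to q1, push XY → (q1, aaaa, XY#)
  ε-move, top X: go to q0, push ε → (q0, aaaa, Y#)
  read a, top Y: go to q1, push XY → (q1, aaa, XY#)
  ε-move, top X: go to q0, push ε → (q0, aaa, Y#)
  read a, top Y: go to q1, push XY → (q1, aa, XY#)
  ε-move, top X: go to q0, push ε → (q0, aa, Y#)
  read a, top Y: go to q1, push XY → (q1, a, XY#)
  ε-move, top X: go to q0, push ε → (q0, a, Y#)
  read a, top Y: go to q1, push XY → (q1, ε, XY#)
  ε-move, top X: go to q0, push ε → (q0, ε, Y#)
All input consumed in state q0 with stack Y#.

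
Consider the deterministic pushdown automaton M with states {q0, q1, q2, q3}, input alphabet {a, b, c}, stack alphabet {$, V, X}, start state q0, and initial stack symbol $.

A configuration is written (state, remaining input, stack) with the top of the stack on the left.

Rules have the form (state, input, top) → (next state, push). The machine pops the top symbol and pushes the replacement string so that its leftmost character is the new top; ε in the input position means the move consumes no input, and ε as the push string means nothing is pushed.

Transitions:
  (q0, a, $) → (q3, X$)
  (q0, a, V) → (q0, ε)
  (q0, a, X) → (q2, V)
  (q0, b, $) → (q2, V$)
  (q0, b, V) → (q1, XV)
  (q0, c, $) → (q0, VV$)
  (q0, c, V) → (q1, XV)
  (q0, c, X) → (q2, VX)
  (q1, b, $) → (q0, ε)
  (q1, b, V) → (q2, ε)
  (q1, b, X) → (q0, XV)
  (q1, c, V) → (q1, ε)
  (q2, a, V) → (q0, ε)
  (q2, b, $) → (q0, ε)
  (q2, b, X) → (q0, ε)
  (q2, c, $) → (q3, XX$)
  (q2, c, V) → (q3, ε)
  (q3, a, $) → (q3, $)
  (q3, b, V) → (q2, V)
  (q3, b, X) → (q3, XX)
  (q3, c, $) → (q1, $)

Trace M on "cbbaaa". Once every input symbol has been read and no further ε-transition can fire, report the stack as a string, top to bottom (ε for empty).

(q0, cbbaaa, $)
  read c, top $: go to q0, push VV$ → (q0, bbaaa, VV$)
  read b, top V: go to q1, push XV → (q1, baaa, XVV$)
  read b, top X: go to q0, push XV → (q0, aaa, XVVV$)
  read a, top X: go to q2, push V → (q2, aa, VVVV$)
  read a, top V: go to q0, push ε → (q0, a, VVV$)
  read a, top V: go to q0, push ε → (q0, ε, VV$)
All input consumed in state q0 with stack VV$.

VV$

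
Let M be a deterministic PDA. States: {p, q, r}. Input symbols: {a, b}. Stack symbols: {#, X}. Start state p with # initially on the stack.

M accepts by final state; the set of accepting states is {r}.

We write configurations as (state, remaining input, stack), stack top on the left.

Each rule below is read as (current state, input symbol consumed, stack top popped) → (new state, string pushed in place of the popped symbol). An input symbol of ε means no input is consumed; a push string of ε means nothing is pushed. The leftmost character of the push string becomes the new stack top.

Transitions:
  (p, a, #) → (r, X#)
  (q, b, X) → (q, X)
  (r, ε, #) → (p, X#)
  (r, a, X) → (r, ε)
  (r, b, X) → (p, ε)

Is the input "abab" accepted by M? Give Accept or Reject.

Reject

(p, abab, #)
  read a, top #: go to r, push X# → (r, bab, X#)
  read b, top X: go to p, push ε → (p, ab, #)
  read a, top #: go to r, push X# → (r, b, X#)
  read b, top X: go to p, push ε → (p, ε, #)
All input consumed; state p ∉ F and no further ε-move applies.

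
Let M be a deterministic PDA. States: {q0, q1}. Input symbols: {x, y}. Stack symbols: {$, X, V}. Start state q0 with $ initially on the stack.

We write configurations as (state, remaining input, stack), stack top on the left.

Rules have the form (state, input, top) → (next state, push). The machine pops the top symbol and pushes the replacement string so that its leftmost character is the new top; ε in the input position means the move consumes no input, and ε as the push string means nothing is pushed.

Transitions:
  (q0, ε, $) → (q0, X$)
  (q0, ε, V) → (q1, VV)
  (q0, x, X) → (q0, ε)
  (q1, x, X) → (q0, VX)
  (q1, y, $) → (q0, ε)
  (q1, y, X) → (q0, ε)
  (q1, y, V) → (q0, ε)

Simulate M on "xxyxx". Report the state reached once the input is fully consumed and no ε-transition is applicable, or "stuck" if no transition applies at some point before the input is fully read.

(q0, xxyxx, $)
  ε-move, top $: go to q0, push X$ → (q0, xxyxx, X$)
  read x, top X: go to q0, push ε → (q0, xyxx, $)
  ε-move, top $: go to q0, push X$ → (q0, xyxx, X$)
  read x, top X: go to q0, push ε → (q0, yxx, $)
  ε-move, top $: go to q0, push X$ → (q0, yxx, X$)
No transition for (q0, y, top X); M blocks with input yxx remaining.

stuck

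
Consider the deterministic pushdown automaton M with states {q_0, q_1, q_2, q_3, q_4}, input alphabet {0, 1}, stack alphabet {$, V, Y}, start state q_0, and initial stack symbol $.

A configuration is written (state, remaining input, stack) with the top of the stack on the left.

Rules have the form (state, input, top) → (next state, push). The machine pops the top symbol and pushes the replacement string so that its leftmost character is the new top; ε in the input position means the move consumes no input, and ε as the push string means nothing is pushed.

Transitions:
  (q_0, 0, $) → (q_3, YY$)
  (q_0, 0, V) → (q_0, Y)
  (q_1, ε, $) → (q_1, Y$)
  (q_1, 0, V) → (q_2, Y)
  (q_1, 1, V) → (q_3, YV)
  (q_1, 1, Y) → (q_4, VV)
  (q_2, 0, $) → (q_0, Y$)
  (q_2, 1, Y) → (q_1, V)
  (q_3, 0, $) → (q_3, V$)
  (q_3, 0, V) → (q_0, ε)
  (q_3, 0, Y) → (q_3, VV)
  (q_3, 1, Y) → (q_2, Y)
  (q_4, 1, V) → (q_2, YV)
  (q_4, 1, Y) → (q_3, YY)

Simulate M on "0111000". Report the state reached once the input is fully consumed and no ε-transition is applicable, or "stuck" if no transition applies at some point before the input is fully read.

q_0

(q_0, 0111000, $)
  read 0, top $: go to q_3, push YY$ → (q_3, 111000, YY$)
  read 1, top Y: go to q_2, push Y → (q_2, 11000, YY$)
  read 1, top Y: go to q_1, push V → (q_1, 1000, VY$)
  read 1, top V: go to q_3, push YV → (q_3, 000, YVY$)
  read 0, top Y: go to q_3, push VV → (q_3, 00, VVVY$)
  read 0, top V: go to q_0, push ε → (q_0, 0, VVY$)
  read 0, top V: go to q_0, push Y → (q_0, ε, YVY$)
All input consumed; M is in state q_0.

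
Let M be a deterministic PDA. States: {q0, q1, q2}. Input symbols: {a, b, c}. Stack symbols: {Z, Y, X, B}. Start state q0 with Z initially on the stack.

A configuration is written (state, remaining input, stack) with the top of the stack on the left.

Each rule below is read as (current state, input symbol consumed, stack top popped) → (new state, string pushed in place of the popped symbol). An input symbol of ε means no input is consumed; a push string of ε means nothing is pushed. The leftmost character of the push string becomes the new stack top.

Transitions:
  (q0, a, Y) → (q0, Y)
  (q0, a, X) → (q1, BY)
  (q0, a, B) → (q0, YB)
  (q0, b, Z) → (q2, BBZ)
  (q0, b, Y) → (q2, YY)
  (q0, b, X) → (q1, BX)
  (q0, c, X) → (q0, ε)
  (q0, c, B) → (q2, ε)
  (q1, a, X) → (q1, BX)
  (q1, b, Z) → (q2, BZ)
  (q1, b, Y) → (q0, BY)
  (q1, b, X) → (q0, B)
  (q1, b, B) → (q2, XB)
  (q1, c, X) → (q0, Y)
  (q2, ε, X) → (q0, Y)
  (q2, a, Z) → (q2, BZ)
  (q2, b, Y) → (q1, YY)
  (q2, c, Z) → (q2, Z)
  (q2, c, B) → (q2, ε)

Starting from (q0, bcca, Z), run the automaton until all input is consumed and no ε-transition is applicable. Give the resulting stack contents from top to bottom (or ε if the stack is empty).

(q0, bcca, Z) ⊢ (q2, cca, BBZ) ⊢ (q2, ca, BZ) ⊢ (q2, a, Z) ⊢ (q2, ε, BZ)
All input consumed in state q2 with stack BZ.

BZ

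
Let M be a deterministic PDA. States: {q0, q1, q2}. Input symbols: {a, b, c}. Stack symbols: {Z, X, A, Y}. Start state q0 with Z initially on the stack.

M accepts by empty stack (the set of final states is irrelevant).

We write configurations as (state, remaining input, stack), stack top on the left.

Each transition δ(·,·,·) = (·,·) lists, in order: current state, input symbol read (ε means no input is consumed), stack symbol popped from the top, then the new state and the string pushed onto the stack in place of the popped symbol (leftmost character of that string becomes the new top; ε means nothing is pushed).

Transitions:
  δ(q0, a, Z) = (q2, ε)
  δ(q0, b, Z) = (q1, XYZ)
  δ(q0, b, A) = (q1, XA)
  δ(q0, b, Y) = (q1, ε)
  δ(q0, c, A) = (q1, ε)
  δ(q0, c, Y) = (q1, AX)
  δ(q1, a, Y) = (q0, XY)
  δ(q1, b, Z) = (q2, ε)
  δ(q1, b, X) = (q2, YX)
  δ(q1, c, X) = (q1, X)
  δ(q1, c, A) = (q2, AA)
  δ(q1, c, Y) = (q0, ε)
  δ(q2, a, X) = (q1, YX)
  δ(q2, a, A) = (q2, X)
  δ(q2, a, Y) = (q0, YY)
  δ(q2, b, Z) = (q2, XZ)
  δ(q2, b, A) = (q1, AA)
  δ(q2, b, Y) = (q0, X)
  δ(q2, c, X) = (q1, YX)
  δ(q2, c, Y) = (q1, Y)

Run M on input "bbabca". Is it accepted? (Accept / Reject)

Reject

(q0, bbabca, Z)
  read b, top Z: go to q1, push XYZ → (q1, babca, XYZ)
  read b, top X: go to q2, push YX → (q2, abca, YXYZ)
  read a, top Y: go to q0, push YY → (q0, bca, YYXYZ)
  read b, top Y: go to q1, push ε → (q1, ca, YXYZ)
  read c, top Y: go to q0, push ε → (q0, a, XYZ)
No transition applies at (q0, a, XYZ); input not fully consumed.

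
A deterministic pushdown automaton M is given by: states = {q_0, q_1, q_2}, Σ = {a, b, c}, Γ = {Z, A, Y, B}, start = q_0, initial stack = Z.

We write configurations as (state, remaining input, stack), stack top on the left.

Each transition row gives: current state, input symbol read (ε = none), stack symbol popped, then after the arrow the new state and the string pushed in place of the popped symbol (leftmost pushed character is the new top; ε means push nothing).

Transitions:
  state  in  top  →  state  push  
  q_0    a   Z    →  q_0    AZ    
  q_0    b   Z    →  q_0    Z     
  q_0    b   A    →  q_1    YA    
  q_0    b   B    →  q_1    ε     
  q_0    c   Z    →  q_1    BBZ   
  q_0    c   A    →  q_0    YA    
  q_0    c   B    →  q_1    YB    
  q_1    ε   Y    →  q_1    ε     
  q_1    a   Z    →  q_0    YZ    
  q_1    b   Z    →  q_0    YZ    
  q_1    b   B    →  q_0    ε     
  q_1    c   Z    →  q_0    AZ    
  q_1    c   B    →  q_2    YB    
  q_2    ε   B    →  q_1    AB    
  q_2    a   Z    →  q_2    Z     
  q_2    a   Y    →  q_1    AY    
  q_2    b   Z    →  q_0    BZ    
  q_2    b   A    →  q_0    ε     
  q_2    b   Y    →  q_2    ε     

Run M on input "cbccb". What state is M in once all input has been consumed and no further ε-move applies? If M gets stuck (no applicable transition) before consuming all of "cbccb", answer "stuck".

q_1

(q_0, cbccb, Z) ⊢ (q_1, bccb, BBZ) ⊢ (q_0, ccb, BZ) ⊢ (q_1, cb, YBZ) ⊢ (q_1, cb, BZ) ⊢ (q_2, b, YBZ) ⊢ (q_2, ε, BZ) ⊢ (q_1, ε, ABZ)
All input consumed; M is in state q_1.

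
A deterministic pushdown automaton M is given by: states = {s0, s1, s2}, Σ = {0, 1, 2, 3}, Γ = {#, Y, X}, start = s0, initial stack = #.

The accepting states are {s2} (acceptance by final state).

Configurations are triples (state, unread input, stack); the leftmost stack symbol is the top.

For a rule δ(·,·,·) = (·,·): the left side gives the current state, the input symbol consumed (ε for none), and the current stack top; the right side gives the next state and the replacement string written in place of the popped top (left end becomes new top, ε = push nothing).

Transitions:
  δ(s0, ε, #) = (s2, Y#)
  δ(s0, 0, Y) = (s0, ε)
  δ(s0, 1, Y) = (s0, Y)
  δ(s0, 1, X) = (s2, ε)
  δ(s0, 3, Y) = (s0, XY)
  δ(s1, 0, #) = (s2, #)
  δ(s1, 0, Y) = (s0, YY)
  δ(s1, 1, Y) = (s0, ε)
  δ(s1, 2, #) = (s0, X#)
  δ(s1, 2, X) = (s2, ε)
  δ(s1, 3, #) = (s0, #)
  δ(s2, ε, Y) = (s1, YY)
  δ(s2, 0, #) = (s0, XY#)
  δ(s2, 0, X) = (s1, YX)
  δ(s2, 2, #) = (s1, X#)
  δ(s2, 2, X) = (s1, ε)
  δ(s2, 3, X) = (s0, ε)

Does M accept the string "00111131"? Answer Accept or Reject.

Accept

(s0, 00111131, #)
  ε-move, top #: go to s2, push Y# → (s2, 00111131, Y#)
  ε-move, top Y: go to s1, push YY → (s1, 00111131, YY#)
  read 0, top Y: go to s0, push YY → (s0, 0111131, YYY#)
  read 0, top Y: go to s0, push ε → (s0, 111131, YY#)
  read 1, top Y: go to s0, push Y → (s0, 11131, YY#)
  read 1, top Y: go to s0, push Y → (s0, 1131, YY#)
  read 1, top Y: go to s0, push Y → (s0, 131, YY#)
  read 1, top Y: go to s0, push Y → (s0, 31, YY#)
  read 3, top Y: go to s0, push XY → (s0, 1, XYY#)
  read 1, top X: go to s2, push ε → (s2, ε, YY#)
All input consumed; state s2 ∈ F.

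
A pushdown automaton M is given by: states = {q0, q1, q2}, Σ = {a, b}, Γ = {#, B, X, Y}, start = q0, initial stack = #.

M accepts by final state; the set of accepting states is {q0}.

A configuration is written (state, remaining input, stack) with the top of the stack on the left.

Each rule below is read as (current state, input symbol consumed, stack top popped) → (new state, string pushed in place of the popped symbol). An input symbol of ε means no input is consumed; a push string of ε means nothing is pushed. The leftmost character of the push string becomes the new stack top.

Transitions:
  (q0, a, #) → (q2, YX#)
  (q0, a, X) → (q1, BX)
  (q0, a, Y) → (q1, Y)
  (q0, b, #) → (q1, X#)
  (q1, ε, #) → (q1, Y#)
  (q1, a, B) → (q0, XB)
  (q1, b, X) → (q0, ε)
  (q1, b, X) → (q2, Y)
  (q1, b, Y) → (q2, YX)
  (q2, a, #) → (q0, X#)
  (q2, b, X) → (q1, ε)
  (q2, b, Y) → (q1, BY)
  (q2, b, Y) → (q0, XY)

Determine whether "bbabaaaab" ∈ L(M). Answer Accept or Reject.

No computation consumes all input and reaches a final state.

Reject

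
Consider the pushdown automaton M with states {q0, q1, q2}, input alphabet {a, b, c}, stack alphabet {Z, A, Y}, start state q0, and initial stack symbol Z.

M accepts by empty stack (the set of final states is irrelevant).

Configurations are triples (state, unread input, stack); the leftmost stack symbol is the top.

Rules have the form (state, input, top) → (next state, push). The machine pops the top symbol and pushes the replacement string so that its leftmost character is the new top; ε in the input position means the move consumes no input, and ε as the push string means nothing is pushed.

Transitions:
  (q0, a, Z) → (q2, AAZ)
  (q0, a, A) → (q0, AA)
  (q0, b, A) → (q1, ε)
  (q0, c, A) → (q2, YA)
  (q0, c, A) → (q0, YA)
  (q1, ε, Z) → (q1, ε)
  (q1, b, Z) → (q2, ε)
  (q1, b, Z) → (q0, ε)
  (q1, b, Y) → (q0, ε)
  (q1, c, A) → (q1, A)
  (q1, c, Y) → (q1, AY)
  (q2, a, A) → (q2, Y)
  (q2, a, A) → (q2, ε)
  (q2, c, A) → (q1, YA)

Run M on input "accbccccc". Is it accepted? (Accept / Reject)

No computation consumes all input and empties the stack.

Reject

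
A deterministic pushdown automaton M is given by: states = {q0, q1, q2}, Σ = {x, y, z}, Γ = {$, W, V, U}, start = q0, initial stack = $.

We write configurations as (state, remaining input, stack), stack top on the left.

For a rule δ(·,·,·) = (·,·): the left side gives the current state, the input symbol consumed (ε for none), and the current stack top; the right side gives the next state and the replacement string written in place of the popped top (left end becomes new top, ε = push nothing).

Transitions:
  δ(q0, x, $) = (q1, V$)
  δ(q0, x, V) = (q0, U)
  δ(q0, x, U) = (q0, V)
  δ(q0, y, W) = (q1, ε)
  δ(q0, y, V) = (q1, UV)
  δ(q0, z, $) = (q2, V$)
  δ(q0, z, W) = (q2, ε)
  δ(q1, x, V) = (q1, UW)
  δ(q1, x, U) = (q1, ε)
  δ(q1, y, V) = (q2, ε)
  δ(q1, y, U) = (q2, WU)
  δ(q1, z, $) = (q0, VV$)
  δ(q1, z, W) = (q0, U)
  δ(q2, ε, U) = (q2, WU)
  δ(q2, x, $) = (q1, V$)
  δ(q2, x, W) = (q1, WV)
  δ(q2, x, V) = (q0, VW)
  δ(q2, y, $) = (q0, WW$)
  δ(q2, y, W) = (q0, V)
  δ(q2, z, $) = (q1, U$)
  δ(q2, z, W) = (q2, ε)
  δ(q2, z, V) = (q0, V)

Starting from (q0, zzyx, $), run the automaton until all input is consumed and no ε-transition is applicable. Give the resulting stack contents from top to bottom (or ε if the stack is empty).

(q0, zzyx, $)
  read z, top $: go to q2, push V$ → (q2, zyx, V$)
  read z, top V: go to q0, push V → (q0, yx, V$)
  read y, top V: go to q1, push UV → (q1, x, UV$)
  read x, top U: go to q1, push ε → (q1, ε, V$)
All input consumed in state q1 with stack V$.

V$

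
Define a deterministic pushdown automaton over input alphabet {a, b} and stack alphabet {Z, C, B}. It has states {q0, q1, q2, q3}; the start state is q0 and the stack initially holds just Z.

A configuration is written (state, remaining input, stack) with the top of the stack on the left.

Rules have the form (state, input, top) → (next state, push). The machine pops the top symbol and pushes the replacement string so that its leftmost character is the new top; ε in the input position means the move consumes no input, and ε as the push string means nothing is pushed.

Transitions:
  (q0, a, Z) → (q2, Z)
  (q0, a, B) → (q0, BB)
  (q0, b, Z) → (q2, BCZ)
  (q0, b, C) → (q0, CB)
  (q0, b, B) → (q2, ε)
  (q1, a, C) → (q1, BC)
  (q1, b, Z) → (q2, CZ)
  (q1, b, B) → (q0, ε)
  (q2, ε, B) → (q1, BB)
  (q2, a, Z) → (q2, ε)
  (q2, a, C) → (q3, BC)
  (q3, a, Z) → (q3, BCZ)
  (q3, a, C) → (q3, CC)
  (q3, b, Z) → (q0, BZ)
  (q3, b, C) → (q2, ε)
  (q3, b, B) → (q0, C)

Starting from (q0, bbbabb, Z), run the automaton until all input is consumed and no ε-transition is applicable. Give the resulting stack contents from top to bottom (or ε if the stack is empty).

CBCZ

(q0, bbbabb, Z)
  read b, top Z: go to q2, push BCZ → (q2, bbabb, BCZ)
  ε-move, top B: go to q1, push BB → (q1, bbabb, BBCZ)
  read b, top B: go to q0, push ε → (q0, babb, BCZ)
  read b, top B: go to q2, push ε → (q2, abb, CZ)
  read a, top C: go to q3, push BC → (q3, bb, BCZ)
  read b, top B: go to q0, push C → (q0, b, CCZ)
  read b, top C: go to q0, push CB → (q0, ε, CBCZ)
All input consumed in state q0 with stack CBCZ.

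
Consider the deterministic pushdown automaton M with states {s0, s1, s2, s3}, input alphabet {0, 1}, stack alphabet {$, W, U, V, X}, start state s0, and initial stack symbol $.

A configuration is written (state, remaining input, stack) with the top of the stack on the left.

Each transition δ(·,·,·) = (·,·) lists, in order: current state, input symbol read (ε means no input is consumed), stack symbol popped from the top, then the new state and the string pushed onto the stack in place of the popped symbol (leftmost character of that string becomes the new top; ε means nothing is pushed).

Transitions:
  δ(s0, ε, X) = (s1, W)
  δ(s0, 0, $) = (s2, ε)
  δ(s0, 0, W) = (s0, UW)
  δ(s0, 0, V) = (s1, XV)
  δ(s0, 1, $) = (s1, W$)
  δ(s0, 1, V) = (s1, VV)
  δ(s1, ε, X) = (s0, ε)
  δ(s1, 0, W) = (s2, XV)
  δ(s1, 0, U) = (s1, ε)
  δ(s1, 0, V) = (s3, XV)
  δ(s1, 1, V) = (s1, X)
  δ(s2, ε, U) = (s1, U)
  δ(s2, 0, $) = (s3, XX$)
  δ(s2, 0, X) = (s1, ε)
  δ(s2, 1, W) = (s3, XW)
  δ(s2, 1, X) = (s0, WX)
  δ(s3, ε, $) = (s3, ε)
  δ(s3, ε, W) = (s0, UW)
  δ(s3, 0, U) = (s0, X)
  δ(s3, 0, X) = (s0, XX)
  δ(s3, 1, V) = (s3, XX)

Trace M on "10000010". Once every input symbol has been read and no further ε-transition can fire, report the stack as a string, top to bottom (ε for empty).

(s0, 10000010, $) ⊢ (s1, 0000010, W$) ⊢ (s2, 000010, XV$) ⊢ (s1, 00010, V$) ⊢ (s3, 0010, XV$) ⊢ (s0, 010, XXV$) ⊢ (s1, 010, WXV$) ⊢ (s2, 10, XVXV$) ⊢ (s0, 0, WXVXV$) ⊢ (s0, ε, UWXVXV$)
All input consumed in state s0 with stack UWXVXV$.

UWXVXV$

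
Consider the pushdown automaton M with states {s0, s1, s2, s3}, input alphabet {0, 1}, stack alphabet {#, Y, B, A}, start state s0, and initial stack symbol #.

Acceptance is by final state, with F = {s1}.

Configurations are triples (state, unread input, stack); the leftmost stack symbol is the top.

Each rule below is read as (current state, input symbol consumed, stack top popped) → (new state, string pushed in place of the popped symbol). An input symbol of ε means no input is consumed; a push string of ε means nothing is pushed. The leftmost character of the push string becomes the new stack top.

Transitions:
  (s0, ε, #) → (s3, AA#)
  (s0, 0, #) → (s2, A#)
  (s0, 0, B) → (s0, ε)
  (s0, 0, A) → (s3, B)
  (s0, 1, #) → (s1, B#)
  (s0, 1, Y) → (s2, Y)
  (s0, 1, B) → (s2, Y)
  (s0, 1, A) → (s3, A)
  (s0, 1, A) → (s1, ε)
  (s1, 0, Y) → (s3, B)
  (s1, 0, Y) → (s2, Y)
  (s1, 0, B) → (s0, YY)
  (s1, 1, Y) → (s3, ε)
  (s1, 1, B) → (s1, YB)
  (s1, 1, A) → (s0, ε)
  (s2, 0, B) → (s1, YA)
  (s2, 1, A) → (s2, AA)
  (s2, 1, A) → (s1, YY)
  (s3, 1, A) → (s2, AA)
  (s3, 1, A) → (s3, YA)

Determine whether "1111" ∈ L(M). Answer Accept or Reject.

One accepting computation: (s0, 1111, #) ⊢ (s3, 1111, AA#) ⊢ (s2, 111, AAA#) ⊢ (s2, 11, AAAA#) ⊢ (s2, 1, AAAAA#) ⊢ (s1, ε, YYAAAA#)
All input consumed and state s1 ∈ F.

Accept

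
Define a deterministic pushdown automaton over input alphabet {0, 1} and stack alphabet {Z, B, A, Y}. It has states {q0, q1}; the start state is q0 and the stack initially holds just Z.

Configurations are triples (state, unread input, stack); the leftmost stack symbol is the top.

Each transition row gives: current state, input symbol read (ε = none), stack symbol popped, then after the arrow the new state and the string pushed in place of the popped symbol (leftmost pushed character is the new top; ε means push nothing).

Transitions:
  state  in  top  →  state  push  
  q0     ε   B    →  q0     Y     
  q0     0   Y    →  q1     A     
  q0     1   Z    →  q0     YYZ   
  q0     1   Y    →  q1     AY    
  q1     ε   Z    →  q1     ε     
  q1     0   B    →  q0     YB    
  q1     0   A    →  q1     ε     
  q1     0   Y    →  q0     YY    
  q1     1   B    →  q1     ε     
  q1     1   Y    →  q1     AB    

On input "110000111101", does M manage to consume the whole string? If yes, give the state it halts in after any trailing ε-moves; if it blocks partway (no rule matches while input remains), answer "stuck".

stuck

(q0, 110000111101, Z)
  read 1, top Z: go to q0, push YYZ → (q0, 10000111101, YYZ)
  read 1, top Y: go to q1, push AY → (q1, 0000111101, AYYZ)
  read 0, top A: go to q1, push ε → (q1, 000111101, YYZ)
  read 0, top Y: go to q0, push YY → (q0, 00111101, YYYZ)
  read 0, top Y: go to q1, push A → (q1, 0111101, AYYZ)
  read 0, top A: go to q1, push ε → (q1, 111101, YYZ)
  read 1, top Y: go to q1, push AB → (q1, 11101, ABYZ)
No transition for (q1, 1, top A); M blocks with input 11101 remaining.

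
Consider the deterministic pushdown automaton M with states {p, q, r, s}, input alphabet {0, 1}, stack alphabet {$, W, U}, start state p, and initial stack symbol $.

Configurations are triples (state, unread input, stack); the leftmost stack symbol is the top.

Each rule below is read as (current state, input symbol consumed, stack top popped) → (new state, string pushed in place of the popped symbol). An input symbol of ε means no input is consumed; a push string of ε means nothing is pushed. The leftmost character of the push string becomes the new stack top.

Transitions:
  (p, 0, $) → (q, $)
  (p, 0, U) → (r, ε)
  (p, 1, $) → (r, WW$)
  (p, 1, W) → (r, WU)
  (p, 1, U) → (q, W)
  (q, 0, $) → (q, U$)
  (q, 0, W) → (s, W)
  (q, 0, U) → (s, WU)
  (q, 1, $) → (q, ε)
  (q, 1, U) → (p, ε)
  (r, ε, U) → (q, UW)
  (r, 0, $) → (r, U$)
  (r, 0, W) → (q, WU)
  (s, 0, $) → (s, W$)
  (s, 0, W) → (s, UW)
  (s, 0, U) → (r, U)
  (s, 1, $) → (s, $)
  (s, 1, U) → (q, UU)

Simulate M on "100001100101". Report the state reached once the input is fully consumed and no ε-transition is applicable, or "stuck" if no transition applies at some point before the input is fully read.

stuck

(p, 100001100101, $) ⊢ (r, 00001100101, WW$) ⊢ (q, 0001100101, WUW$) ⊢ (s, 001100101, WUW$) ⊢ (s, 01100101, UWUW$) ⊢ (r, 1100101, UWUW$) ⊢ (q, 1100101, UWWUW$) ⊢ (p, 100101, WWUW$) ⊢ (r, 00101, WUWUW$) ⊢ (q, 0101, WUUWUW$) ⊢ (s, 101, WUUWUW$)
No transition for (s, 1, top W); M blocks with input 101 remaining.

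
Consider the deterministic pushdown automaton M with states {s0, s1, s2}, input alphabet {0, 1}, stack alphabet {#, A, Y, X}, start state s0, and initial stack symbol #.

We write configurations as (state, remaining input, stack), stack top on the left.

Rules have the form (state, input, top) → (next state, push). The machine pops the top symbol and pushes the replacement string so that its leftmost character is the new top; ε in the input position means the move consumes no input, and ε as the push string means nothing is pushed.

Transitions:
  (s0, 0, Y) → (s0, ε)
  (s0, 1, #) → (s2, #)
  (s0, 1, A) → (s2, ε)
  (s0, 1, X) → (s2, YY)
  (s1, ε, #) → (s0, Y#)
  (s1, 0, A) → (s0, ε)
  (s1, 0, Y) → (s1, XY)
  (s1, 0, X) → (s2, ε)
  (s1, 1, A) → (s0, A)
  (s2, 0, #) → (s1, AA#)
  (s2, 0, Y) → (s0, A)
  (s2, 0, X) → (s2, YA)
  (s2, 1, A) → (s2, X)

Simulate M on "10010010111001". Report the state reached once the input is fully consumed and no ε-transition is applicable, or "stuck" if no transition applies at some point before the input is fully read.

(s0, 10010010111001, #)
  read 1, top #: go to s2, push # → (s2, 0010010111001, #)
  read 0, top #: go to s1, push AA# → (s1, 010010111001, AA#)
  read 0, top A: go to s0, push ε → (s0, 10010111001, A#)
  read 1, top A: go to s2, push ε → (s2, 0010111001, #)
  read 0, top #: go to s1, push AA# → (s1, 010111001, AA#)
  read 0, top A: go to s0, push ε → (s0, 10111001, A#)
  read 1, top A: go to s2, push ε → (s2, 0111001, #)
  read 0, top #: go to s1, push AA# → (s1, 111001, AA#)
  read 1, top A: go to s0, push A → (s0, 11001, AA#)
  read 1, top A: go to s2, push ε → (s2, 1001, A#)
  read 1, top A: go to s2, push X → (s2, 001, X#)
  read 0, top X: go to s2, push YA → (s2, 01, YA#)
  read 0, top Y: go to s0, push A → (s0, 1, AA#)
  read 1, top A: go to s2, push ε → (s2, ε, A#)
All input consumed; M is in state s2.

s2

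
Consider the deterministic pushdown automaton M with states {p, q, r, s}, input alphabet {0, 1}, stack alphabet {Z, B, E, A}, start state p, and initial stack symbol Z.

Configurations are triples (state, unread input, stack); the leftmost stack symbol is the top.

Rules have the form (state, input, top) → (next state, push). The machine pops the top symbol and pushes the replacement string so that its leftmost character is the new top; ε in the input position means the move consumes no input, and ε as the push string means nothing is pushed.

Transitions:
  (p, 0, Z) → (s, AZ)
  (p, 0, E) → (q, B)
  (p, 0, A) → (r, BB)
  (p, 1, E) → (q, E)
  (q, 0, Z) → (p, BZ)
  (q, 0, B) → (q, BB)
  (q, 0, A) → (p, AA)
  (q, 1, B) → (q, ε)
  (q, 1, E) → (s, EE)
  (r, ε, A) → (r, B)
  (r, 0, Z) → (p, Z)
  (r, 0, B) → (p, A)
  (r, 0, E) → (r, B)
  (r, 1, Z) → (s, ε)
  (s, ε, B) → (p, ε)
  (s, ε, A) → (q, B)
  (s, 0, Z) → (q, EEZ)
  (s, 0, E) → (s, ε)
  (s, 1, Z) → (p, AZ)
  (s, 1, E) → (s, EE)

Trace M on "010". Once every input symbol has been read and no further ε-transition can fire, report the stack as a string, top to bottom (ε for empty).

(p, 010, Z)
  read 0, top Z: go to s, push AZ → (s, 10, AZ)
  ε-move, top A: go to q, push B → (q, 10, BZ)
  read 1, top B: go to q, push ε → (q, 0, Z)
  read 0, top Z: go to p, push BZ → (p, ε, BZ)
All input consumed in state p with stack BZ.

BZ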